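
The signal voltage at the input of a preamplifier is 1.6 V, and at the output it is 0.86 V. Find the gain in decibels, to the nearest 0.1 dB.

-5.4 dB

For a voltage ratio, dB = 20·log₁₀(V₂/V₁).
20·log₁₀(0.86/1.6) = 20·log₁₀(0.5375) = -5.4 dB.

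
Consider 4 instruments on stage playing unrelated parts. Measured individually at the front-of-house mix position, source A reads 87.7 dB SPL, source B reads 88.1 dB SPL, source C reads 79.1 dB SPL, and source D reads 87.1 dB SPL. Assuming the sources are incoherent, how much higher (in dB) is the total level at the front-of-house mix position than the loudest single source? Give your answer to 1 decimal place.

4.5 dB

Add the sources as powers (linear), then convert back to dB:
L_total = 10·log₁₀(10^(87.7/10) + 10^(88.1/10) + 10^(79.1/10) + 10^(87.1/10)) = 92.62 dB SPL.
Excess over the loudest (88.1 dB): 92.62 − 88.1 = 4.5 dB.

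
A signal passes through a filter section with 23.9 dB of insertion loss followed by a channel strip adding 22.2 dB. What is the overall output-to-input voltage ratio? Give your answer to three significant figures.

Net gain = (−23.9) + 22.2 = -1.7 dB.
Voltage ratio = 10^(-1.7/20) = 0.822.

0.822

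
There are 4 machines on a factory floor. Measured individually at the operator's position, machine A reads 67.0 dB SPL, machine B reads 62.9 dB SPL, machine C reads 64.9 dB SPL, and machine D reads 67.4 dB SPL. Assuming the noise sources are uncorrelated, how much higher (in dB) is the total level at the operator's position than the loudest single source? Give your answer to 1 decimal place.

Incoherent sources sum as intensities:
L_total = 10·log₁₀(10^(67.0/10) + 10^(62.9/10) + 10^(64.9/10) + 10^(67.4/10)) = 71.92 dB SPL.
Excess over the loudest (67.4 dB): 71.92 − 67.4 = 4.5 dB.

4.5 dB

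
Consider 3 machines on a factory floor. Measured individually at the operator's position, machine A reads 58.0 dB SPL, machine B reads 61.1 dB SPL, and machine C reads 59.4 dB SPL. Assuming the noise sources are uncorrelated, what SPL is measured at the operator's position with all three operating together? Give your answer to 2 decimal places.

64.46 dB SPL

Add the sources as powers (linear), then convert back to dB:
L_total = 10·log₁₀(10^(58.0/10) + 10^(61.1/10) + 10^(59.4/10)) = 10·log₁₀(2790000) = 64.46 dB SPL.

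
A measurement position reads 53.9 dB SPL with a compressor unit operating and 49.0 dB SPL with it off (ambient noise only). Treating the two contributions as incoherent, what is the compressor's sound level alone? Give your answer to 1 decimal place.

52.2 dB SPL

Remove the background by subtracting linear intensities:
L_src = 10·log₁₀(10^(53.9/10) − 10^(49.0/10)) = 10·log₁₀(166000) = 52.2 dB SPL.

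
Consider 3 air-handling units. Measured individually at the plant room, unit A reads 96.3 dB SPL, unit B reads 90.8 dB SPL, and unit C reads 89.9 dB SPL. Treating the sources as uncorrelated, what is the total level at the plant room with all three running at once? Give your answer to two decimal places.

Incoherent sources sum as intensities:
L_total = 10·log₁₀(10^(96.3/10) + 10^(90.8/10) + 10^(89.9/10)) = 10·log₁₀(6445000000) = 98.09 dB SPL.

98.09 dB SPL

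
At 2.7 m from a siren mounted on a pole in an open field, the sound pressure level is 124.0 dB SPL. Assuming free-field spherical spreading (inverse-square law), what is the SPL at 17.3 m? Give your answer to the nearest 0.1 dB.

107.9 dB SPL

Free-field point source: level drops by 20·log₁₀ of the distance ratio.
ΔL = −20·log₁₀(17.3/2.7) = -16.13 dB, so L₂ = 124.0 + (-16.13) = 107.9 dB SPL.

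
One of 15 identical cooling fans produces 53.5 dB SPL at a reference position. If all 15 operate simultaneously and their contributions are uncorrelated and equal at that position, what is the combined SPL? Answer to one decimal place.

15 equal incoherent sources raise the level by 10·log₁₀(15) = 11.76 dB.
L_total = 53.5 + 11.76 = 65.3 dB SPL.

65.3 dB SPL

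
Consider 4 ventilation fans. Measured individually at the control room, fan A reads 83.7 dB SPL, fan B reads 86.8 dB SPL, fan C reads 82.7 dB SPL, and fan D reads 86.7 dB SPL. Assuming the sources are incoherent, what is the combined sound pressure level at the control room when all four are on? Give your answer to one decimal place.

Incoherent sources sum as intensities:
L_total = 10·log₁₀(10^(83.7/10) + 10^(86.8/10) + 10^(82.7/10) + 10^(86.7/10)) = 10·log₁₀(1367000000) = 91.4 dB SPL.

91.4 dB SPL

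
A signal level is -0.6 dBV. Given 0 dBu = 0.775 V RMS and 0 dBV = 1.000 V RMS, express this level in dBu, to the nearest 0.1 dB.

The offset between the scales is 20·log₁₀(0.775/1.000) = −2.214 dB.
So dBu = -0.6 + 2.214 = +1.6 dBu.

+1.6 dBu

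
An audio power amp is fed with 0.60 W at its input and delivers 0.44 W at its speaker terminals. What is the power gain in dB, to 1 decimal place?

Power ratio → dB uses the 10·log₁₀ form:
10·log₁₀(0.44/0.60) = 10·log₁₀(0.7333) = -1.3 dB.

-1.3 dB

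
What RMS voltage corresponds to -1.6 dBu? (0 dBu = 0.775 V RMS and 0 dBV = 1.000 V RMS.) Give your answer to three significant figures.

V = 0.775 V × 10^(-1.6/20).
= 0.775 × 0.8318 = 0.645 V.

0.645 V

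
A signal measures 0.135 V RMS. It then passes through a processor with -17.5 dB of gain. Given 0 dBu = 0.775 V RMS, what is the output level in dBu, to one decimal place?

Input level: 20·log₁₀(0.135/0.775) = -15.18 dBu.
Output: -15.18 − 17.5 = -32.7 dBu.

-32.7 dBu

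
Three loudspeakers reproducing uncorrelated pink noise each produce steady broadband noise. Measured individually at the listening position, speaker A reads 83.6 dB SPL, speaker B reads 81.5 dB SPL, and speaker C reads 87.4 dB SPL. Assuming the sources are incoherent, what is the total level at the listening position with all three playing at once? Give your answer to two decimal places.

Add the sources as powers (linear), then convert back to dB:
L_total = 10·log₁₀(10^(83.6/10) + 10^(81.5/10) + 10^(87.4/10)) = 10·log₁₀(919900000) = 89.64 dB SPL.

89.64 dB SPL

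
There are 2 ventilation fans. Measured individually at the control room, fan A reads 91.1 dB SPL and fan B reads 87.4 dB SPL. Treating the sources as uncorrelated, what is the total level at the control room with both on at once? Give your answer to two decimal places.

Uncorrelated sources add in intensity (power), not in dB.
L_total = 10·log₁₀(10^(91.1/10) + 10^(87.4/10)) = 10·log₁₀(1838000000) = 92.64 dB SPL.

92.64 dB SPL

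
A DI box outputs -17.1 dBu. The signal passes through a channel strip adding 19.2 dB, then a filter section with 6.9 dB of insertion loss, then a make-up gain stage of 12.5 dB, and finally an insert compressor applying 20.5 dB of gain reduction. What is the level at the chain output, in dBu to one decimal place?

-12.8 dBu

Cascaded gains and losses add directly in dB.
-17.1 + 19.2 − 6.9 + 12.5 − 20.5 = -12.8 dBu.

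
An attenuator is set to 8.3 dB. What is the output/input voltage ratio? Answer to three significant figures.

Voltage ratio = 10^(dB/20).
10^(-8.3/20) = 10^(-0.4150) = 0.385.

0.385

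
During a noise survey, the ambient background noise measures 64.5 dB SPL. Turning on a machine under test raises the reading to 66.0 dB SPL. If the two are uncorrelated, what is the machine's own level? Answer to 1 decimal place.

60.7 dB SPL

Remove the background by subtracting linear intensities:
L_src = 10·log₁₀(10^(66.0/10) − 10^(64.5/10)) = 10·log₁₀(1163000) = 60.7 dB SPL.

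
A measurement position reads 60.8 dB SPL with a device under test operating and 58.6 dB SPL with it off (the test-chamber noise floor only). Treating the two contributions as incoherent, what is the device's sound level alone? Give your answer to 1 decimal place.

Background correction is a power subtraction:
L_src = 10·log₁₀(10^(60.8/10) − 10^(58.6/10)) = 10·log₁₀(477800) = 56.8 dB SPL.

56.8 dB SPL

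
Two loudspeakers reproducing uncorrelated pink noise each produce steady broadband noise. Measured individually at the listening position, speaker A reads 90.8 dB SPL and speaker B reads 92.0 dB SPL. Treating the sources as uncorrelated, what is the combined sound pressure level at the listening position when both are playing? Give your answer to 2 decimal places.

94.45 dB SPL

Incoherent sources sum as intensities:
L_total = 10·log₁₀(10^(90.8/10) + 10^(92.0/10)) = 10·log₁₀(2787000000) = 94.45 dB SPL.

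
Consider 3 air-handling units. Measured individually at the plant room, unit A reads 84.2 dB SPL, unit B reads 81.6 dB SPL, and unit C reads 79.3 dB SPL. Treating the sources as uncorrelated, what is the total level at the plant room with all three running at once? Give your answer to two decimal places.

86.93 dB SPL

Incoherent sources sum as intensities:
L_total = 10·log₁₀(10^(84.2/10) + 10^(81.6/10) + 10^(79.3/10)) = 10·log₁₀(492700000) = 86.93 dB SPL.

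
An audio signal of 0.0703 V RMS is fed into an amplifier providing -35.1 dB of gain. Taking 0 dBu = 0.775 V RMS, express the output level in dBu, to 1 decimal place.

-55.9 dBu

Input level: 20·log₁₀(0.0703/0.775) = -20.85 dBu.
Output: -20.85 − 35.1 = -55.9 dBu.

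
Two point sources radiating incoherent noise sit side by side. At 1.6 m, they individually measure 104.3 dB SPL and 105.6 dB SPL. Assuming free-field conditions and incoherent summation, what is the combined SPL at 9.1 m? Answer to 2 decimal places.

92.91 dB SPL

Combined at 1.6 m: 10·log₁₀(10^(104.3/10)+10^(105.6/10)) = 108.009 dB SPL.
Then apply −20·log₁₀(9.1/1.6) = -15.098 dB → 92.91 dB SPL.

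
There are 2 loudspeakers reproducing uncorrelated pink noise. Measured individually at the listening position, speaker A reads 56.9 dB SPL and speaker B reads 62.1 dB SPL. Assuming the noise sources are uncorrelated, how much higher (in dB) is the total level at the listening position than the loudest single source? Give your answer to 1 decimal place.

Add the sources as powers (linear), then convert back to dB:
L_total = 10·log₁₀(10^(56.9/10) + 10^(62.1/10)) = 63.25 dB SPL.
Excess over the loudest (62.1 dB): 63.25 − 62.1 = 1.1 dB.

1.1 dB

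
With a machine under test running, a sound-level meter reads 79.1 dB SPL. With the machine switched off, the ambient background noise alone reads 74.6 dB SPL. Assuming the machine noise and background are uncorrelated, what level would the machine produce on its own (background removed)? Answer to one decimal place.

77.2 dB SPL

Remove the background by subtracting linear intensities:
L_src = 10·log₁₀(10^(79.1/10) − 10^(74.6/10)) = 10·log₁₀(52440000) = 77.2 dB SPL.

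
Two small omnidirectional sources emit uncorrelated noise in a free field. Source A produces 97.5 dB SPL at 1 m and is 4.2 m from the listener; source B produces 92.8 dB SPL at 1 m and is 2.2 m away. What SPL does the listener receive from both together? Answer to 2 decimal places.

88.53 dB SPL

At the listener: L_A = 97.5 − 20·log₁₀(4.2) = 85.035 dB; L_B = 92.8 − 20·log₁₀(2.2) = 85.952 dB.
Combined: 10·log₁₀(10^(85.035/10)+10^(85.952/10)) = 88.53 dB SPL.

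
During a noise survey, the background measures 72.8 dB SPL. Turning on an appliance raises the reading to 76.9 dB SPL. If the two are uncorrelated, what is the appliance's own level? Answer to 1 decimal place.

Background correction is a power subtraction:
L_src = 10·log₁₀(10^(76.9/10) − 10^(72.8/10)) = 10·log₁₀(29920000) = 74.8 dB SPL.

74.8 dB SPL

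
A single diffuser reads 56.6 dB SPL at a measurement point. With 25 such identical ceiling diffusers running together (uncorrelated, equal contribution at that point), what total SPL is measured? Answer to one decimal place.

70.6 dB SPL

25 equal incoherent sources raise the level by 10·log₁₀(25) = 13.98 dB.
L_total = 56.6 + 13.98 = 70.6 dB SPL.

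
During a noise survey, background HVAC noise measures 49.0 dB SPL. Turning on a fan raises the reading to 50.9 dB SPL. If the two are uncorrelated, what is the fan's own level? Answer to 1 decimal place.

Remove the background by subtracting linear intensities:
L_src = 10·log₁₀(10^(50.9/10) − 10^(49.0/10)) = 10·log₁₀(43590) = 46.4 dB SPL.

46.4 dB SPL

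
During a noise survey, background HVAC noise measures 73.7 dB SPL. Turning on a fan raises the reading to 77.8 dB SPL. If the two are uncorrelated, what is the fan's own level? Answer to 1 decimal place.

Remove the background by subtracting linear intensities:
L_src = 10·log₁₀(10^(77.8/10) − 10^(73.7/10)) = 10·log₁₀(36810000) = 75.7 dB SPL.

75.7 dB SPL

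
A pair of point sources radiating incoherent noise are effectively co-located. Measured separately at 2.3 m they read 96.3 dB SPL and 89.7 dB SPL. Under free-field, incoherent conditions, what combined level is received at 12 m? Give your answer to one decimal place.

Combined at 2.3 m: 10·log₁₀(10^(96.3/10)+10^(89.7/10)) = 97.16 dB SPL.
Then apply −20·log₁₀(12/2.3) = -14.35 dB → 82.8 dB SPL.

82.8 dB SPL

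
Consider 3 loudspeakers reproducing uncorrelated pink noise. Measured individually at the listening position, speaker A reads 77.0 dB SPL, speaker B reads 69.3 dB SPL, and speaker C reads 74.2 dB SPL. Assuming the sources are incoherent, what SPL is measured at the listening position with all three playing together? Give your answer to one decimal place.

Add the sources as powers (linear), then convert back to dB:
L_total = 10·log₁₀(10^(77.0/10) + 10^(69.3/10) + 10^(74.2/10)) = 10·log₁₀(84930000) = 79.3 dB SPL.

79.3 dB SPL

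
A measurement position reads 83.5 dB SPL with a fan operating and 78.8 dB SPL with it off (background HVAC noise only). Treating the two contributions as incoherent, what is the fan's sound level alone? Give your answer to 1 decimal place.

Background correction is a power subtraction:
L_src = 10·log₁₀(10^(83.5/10) − 10^(78.8/10)) = 10·log₁₀(148000000) = 81.7 dB SPL.

81.7 dB SPL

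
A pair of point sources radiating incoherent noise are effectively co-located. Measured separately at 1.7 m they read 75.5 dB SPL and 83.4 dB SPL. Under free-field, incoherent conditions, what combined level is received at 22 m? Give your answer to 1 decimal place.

61.8 dB SPL

Combined at 1.7 m: 10·log₁₀(10^(75.5/10)+10^(83.4/10)) = 84.05 dB SPL.
Then apply −20·log₁₀(22/1.7) = -22.24 dB → 61.8 dB SPL.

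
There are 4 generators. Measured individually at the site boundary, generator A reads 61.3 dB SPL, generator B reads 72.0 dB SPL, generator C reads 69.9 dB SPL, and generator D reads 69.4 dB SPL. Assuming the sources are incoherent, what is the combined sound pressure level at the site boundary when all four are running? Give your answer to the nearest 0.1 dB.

Add the sources as powers (linear), then convert back to dB:
L_total = 10·log₁₀(10^(61.3/10) + 10^(72.0/10) + 10^(69.9/10) + 10^(69.4/10)) = 10·log₁₀(35680000) = 75.5 dB SPL.

75.5 dB SPL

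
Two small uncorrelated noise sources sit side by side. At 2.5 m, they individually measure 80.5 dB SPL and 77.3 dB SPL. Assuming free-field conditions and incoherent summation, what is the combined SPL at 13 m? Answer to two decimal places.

Combined at 2.5 m: 10·log₁₀(10^(80.5/10)+10^(77.3/10)) = 82.199 dB SPL.
Then apply −20·log₁₀(13/2.5) = -14.320 dB → 67.88 dB SPL.

67.88 dB SPL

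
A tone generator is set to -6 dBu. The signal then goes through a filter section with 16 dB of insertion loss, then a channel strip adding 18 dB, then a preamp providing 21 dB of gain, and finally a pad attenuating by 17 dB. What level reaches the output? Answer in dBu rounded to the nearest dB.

In dB, series stages simply add:
-6 − 16 + 18 + 21 − 17 = 0 dBu.

0 dBu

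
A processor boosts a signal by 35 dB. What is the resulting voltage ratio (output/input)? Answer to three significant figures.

56.2

Voltage ratio = 10^(dB/20).
10^(35/20) = 10^(1.750) = 56.2.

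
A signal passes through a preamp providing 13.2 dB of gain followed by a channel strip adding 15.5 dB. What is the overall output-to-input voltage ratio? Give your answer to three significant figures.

Net gain = 13.2 + 15.5 = 28.7 dB.
Voltage ratio = 10^(28.7/20) = 27.2.

27.2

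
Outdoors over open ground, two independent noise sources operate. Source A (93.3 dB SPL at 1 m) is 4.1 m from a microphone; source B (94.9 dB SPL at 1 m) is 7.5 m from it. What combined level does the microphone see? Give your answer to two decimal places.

82.60 dB SPL

At the listener: L_A = 93.3 − 20·log₁₀(4.1) = 81.044 dB; L_B = 94.9 − 20·log₁₀(7.5) = 77.399 dB.
Combined: 10·log₁₀(10^(81.044/10)+10^(77.399/10)) = 82.60 dB SPL.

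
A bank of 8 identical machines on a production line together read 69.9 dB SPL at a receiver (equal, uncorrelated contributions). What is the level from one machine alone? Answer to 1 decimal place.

60.9 dB SPL

8 equal incoherent sources add 10·log₁₀(8) = 9.03 dB over one source.
L_one = 69.9 − 9.03 = 60.9 dB SPL.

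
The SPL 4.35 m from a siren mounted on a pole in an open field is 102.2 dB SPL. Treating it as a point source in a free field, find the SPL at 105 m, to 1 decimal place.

Inverse-square spreading gives ΔL = −20·log₁₀(d₂/d₁).
ΔL = −20·log₁₀(105/4.35) = -27.65 dB, so L₂ = 102.2 + (-27.65) = 74.5 dB SPL.

74.5 dB SPL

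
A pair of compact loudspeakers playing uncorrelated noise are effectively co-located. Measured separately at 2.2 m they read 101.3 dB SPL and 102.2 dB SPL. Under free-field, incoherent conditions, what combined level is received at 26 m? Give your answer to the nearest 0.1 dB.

83.3 dB SPL

Combined at 2.2 m: 10·log₁₀(10^(101.3/10)+10^(102.2/10)) = 104.78 dB SPL.
Then apply −20·log₁₀(26/2.2) = -21.45 dB → 83.3 dB SPL.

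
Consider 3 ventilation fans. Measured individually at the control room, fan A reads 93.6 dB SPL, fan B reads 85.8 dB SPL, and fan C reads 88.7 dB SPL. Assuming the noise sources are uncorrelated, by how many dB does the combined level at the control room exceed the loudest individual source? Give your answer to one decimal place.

1.7 dB

Add the sources as powers (linear), then convert back to dB:
L_total = 10·log₁₀(10^(93.6/10) + 10^(85.8/10) + 10^(88.7/10)) = 95.33 dB SPL.
Excess over the loudest (93.6 dB): 95.33 − 93.6 = 1.7 dB.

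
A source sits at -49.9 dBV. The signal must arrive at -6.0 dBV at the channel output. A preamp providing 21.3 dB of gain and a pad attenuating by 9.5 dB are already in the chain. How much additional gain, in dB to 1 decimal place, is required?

The required make-up gain is the shortfall in the dB sum.
G = -6.0 − (-49.9) − 21.3 + 9.5 = 32.1 dB.

32.1 dB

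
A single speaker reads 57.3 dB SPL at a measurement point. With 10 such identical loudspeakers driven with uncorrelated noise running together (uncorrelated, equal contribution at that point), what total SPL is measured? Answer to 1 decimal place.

67.3 dB SPL

10 equal incoherent sources raise the level by 10·log₁₀(10) = 10.00 dB.
L_total = 57.3 + 10.00 = 67.3 dB SPL.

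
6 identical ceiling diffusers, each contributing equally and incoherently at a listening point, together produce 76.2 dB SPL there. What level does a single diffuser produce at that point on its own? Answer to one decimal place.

6 equal incoherent sources add 10·log₁₀(6) = 7.78 dB over one source.
L_one = 76.2 − 7.78 = 68.4 dB SPL.

68.4 dB SPL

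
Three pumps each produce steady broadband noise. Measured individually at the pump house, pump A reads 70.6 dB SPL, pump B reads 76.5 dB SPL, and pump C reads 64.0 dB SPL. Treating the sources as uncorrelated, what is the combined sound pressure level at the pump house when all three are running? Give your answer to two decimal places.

77.68 dB SPL

Uncorrelated sources add in intensity (power), not in dB.
L_total = 10·log₁₀(10^(70.6/10) + 10^(76.5/10) + 10^(64.0/10)) = 10·log₁₀(58660000) = 77.68 dB SPL.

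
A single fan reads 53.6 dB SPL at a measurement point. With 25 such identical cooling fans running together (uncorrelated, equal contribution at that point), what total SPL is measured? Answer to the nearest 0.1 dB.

67.6 dB SPL

25 equal incoherent sources raise the level by 10·log₁₀(25) = 13.98 dB.
L_total = 53.6 + 13.98 = 67.6 dB SPL.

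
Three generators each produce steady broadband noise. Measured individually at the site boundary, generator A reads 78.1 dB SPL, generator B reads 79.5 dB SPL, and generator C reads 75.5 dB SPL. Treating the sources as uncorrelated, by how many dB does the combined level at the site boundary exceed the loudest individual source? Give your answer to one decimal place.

Add the sources as powers (linear), then convert back to dB:
L_total = 10·log₁₀(10^(78.1/10) + 10^(79.5/10) + 10^(75.5/10)) = 82.77 dB SPL.
Excess over the loudest (79.5 dB): 82.77 − 79.5 = 3.3 dB.

3.3 dB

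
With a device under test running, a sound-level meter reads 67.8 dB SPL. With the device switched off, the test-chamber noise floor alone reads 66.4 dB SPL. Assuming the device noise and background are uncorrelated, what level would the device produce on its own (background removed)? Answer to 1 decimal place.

Background correction is a power subtraction:
L_src = 10·log₁₀(10^(67.8/10) − 10^(66.4/10)) = 10·log₁₀(1660000) = 62.2 dB SPL.

62.2 dB SPL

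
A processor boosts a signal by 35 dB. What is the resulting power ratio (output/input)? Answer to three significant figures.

3160

Power ratio = 10^(dB/10).
10^(35/10) = 10^(3.500) = 3160.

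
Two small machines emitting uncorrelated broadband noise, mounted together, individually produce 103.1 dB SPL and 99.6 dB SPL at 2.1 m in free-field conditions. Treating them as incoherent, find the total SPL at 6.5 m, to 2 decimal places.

Combined at 2.1 m: 10·log₁₀(10^(103.1/10)+10^(99.6/10)) = 104.704 dB SPL.
Then apply −20·log₁₀(6.5/2.1) = -9.814 dB → 94.89 dB SPL.

94.89 dB SPL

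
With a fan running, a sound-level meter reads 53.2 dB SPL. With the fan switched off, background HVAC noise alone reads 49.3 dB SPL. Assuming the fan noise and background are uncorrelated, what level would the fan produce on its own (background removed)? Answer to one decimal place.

50.9 dB SPL

Background correction is a power subtraction:
L_src = 10·log₁₀(10^(53.2/10) − 10^(49.3/10)) = 10·log₁₀(123800) = 50.9 dB SPL.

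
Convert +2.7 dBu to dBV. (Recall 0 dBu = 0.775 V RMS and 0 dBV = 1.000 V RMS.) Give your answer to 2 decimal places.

The offset between the scales is 20·log₁₀(0.775/1.000) = −2.214 dB.
So dBV = +2.7 − 2.214 = +0.49 dBV.

+0.49 dBV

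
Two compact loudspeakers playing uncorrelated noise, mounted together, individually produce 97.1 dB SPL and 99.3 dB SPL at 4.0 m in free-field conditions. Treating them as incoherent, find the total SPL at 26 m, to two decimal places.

Combined at 4.0 m: 10·log₁₀(10^(97.1/10)+10^(99.3/10)) = 101.348 dB SPL.
Then apply −20·log₁₀(26/4.0) = -16.258 dB → 85.09 dB SPL.

85.09 dB SPL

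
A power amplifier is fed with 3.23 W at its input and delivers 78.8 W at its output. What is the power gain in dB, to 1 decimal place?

Power ratio → dB uses the 10·log₁₀ form:
10·log₁₀(78.8/3.23) = 10·log₁₀(24.40) = 13.9 dB.

13.9 dB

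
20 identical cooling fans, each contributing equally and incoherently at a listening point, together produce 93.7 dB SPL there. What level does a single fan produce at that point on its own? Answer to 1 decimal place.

20 equal incoherent sources add 10·log₁₀(20) = 13.01 dB over one source.
L_one = 93.7 − 13.01 = 80.7 dB SPL.

80.7 dB SPL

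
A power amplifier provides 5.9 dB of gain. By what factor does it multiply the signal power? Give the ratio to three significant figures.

Power ratio = 10^(dB/10).
10^(5.9/10) = 10^(0.5900) = 3.89.

3.89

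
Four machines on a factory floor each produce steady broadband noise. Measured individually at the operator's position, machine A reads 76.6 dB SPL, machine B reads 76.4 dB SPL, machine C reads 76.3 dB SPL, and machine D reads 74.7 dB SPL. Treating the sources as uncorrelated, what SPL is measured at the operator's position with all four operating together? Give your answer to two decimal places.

Add the sources as powers (linear), then convert back to dB:
L_total = 10·log₁₀(10^(76.6/10) + 10^(76.4/10) + 10^(76.3/10) + 10^(74.7/10)) = 10·log₁₀(161500000) = 82.08 dB SPL.

82.08 dB SPL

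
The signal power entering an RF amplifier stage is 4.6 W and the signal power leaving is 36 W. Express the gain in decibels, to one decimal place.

Power ratio → dB uses the 10·log₁₀ form:
10·log₁₀(36/4.6) = 10·log₁₀(7.826) = 8.9 dB.

8.9 dB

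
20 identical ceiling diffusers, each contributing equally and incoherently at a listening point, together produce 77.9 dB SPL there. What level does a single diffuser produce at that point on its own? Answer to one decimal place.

64.9 dB SPL

20 equal incoherent sources add 10·log₁₀(20) = 13.01 dB over one source.
L_one = 77.9 − 13.01 = 64.9 dB SPL.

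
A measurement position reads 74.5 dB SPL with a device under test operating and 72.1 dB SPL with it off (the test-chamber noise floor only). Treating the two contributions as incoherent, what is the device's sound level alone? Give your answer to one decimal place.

Remove the background by subtracting linear intensities:
L_src = 10·log₁₀(10^(74.5/10) − 10^(72.1/10)) = 10·log₁₀(11970000) = 70.8 dB SPL.

70.8 dB SPL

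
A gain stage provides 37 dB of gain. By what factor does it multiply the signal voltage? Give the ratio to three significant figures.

70.8

Voltage ratio = 10^(dB/20).
10^(37/20) = 10^(1.850) = 70.8.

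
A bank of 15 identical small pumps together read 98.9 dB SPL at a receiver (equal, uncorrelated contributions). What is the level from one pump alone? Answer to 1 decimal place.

87.1 dB SPL

15 equal incoherent sources add 10·log₁₀(15) = 11.76 dB over one source.
L_one = 98.9 − 11.76 = 87.1 dB SPL.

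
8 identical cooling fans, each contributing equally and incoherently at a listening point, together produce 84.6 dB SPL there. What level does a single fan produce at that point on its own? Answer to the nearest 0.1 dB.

75.6 dB SPL

8 equal incoherent sources add 10·log₁₀(8) = 9.03 dB over one source.
L_one = 84.6 − 9.03 = 75.6 dB SPL.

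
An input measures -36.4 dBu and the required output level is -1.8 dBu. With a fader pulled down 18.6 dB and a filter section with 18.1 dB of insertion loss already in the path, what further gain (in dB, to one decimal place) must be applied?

The required make-up gain is the shortfall in the dB sum.
G = -1.8 − (-36.4) + 18.6 + 18.1 = 71.3 dB.

71.3 dB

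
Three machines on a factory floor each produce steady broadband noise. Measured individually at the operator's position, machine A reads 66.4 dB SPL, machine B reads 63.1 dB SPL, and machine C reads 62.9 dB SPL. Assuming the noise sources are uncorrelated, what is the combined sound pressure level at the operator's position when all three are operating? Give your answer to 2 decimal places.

Incoherent sources sum as intensities:
L_total = 10·log₁₀(10^(66.4/10) + 10^(63.1/10) + 10^(62.9/10)) = 10·log₁₀(8357000) = 69.22 dB SPL.

69.22 dB SPL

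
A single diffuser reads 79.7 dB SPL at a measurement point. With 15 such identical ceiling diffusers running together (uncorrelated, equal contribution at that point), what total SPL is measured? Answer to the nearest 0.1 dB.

15 equal incoherent sources raise the level by 10·log₁₀(15) = 11.76 dB.
L_total = 79.7 + 11.76 = 91.5 dB SPL.

91.5 dB SPL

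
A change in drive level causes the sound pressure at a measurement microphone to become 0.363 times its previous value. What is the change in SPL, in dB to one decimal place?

SPL change from a pressure ratio uses the 20·log₁₀ form:
20·log₁₀(0.363) = -8.8 dB.

-8.8 dB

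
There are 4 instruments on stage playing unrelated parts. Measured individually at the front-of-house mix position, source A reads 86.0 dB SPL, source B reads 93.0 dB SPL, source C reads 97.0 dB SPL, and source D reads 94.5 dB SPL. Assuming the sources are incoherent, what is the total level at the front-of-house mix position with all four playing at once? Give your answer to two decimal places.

100.10 dB SPL

Add the sources as powers (linear), then convert back to dB:
L_total = 10·log₁₀(10^(86.0/10) + 10^(93.0/10) + 10^(97.0/10) + 10^(94.5/10)) = 10·log₁₀(10224000000) = 100.10 dB SPL.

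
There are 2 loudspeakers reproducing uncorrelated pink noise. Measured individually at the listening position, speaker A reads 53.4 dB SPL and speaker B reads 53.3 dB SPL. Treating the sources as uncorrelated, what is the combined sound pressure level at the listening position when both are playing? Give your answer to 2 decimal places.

Add the sources as powers (linear), then convert back to dB:
L_total = 10·log₁₀(10^(53.4/10) + 10^(53.3/10)) = 10·log₁₀(432600) = 56.36 dB SPL.

56.36 dB SPL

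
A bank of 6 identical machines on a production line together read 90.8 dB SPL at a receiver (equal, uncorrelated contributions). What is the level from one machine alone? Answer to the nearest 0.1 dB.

83.0 dB SPL

6 equal incoherent sources add 10·log₁₀(6) = 7.78 dB over one source.
L_one = 90.8 − 7.78 = 83.0 dB SPL.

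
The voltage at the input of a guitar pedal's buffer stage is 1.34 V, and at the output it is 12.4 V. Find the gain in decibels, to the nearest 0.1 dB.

Voltage is an amplitude quantity, so gain = 20·log₁₀(V_out/V_in).
20·log₁₀(12.4/1.34) = 20·log₁₀(9.254) = 19.3 dB.

19.3 dB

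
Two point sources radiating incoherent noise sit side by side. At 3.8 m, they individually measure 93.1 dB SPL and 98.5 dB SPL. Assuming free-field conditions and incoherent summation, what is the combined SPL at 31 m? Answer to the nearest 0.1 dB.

Combined at 3.8 m: 10·log₁₀(10^(93.1/10)+10^(98.5/10)) = 99.60 dB SPL.
Then apply −20·log₁₀(31/3.8) = -18.23 dB → 81.4 dB SPL.

81.4 dB SPL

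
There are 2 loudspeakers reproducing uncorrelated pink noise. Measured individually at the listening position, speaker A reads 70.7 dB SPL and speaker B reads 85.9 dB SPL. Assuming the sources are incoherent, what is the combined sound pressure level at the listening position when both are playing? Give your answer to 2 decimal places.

86.03 dB SPL

Add the sources as powers (linear), then convert back to dB:
L_total = 10·log₁₀(10^(70.7/10) + 10^(85.9/10)) = 10·log₁₀(400800000) = 86.03 dB SPL.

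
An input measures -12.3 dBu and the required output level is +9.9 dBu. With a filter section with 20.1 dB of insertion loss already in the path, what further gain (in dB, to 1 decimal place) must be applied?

The required make-up gain is the shortfall in the dB sum.
G = +9.9 − (-12.3) + 20.1 = 42.3 dB.

42.3 dB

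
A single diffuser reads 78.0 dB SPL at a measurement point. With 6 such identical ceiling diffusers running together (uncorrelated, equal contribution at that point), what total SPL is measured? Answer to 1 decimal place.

6 equal incoherent sources raise the level by 10·log₁₀(6) = 7.78 dB.
L_total = 78.0 + 7.78 = 85.8 dB SPL.

85.8 dB SPL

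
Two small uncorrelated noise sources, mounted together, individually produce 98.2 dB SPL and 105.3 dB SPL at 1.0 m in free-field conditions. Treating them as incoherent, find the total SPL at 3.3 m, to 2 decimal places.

95.70 dB SPL

Combined at 1.0 m: 10·log₁₀(10^(98.2/10)+10^(105.3/10)) = 106.074 dB SPL.
Then apply −20·log₁₀(3.3/1.0) = -10.370 dB → 95.70 dB SPL.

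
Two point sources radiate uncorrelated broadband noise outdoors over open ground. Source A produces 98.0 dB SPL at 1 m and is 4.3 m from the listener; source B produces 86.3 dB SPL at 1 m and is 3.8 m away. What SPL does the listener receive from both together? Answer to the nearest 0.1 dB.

At the listener: L_A = 98.0 − 20·log₁₀(4.3) = 85.33 dB; L_B = 86.3 − 20·log₁₀(3.8) = 74.70 dB.
Combined: 10·log₁₀(10^(85.33/10)+10^(74.70/10)) = 85.7 dB SPL.

85.7 dB SPL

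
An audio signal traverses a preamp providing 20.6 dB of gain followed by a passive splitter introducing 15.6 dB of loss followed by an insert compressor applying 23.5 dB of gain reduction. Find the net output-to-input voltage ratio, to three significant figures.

0.119

Net gain = 20.6 + (−15.6) + (−23.5) = -18.5 dB.
Voltage ratio = 10^(-18.5/20) = 0.119.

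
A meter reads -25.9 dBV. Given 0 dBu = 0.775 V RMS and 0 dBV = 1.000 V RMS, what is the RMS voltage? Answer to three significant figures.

0.0507 V

V = 1.000 V × 10^(-25.9/20).
= 1.000 × 0.05070 = 0.0507 V.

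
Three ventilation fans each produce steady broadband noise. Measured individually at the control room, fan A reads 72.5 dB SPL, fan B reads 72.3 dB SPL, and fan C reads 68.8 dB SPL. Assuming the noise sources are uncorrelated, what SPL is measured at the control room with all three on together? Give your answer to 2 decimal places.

Add the sources as powers (linear), then convert back to dB:
L_total = 10·log₁₀(10^(72.5/10) + 10^(72.3/10) + 10^(68.8/10)) = 10·log₁₀(42350000) = 76.27 dB SPL.

76.27 dB SPL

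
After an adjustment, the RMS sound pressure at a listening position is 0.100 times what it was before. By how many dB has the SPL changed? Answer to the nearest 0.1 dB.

-20.0 dB

SPL change from a pressure ratio uses the 20·log₁₀ form:
20·log₁₀(0.100) = -20.0 dB.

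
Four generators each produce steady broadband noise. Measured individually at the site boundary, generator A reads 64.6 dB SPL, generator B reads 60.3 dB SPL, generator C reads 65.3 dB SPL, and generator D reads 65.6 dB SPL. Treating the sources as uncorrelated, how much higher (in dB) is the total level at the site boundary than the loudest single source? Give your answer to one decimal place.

4.8 dB

Incoherent sources sum as intensities:
L_total = 10·log₁₀(10^(64.6/10) + 10^(60.3/10) + 10^(65.3/10) + 10^(65.6/10)) = 70.40 dB SPL.
Excess over the loudest (65.6 dB): 70.40 − 65.6 = 4.8 dB.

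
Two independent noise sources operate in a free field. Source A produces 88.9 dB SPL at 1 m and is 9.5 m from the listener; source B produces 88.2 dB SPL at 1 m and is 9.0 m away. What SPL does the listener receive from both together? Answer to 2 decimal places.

At the listener: L_A = 88.9 − 20·log₁₀(9.5) = 69.346 dB; L_B = 88.2 − 20·log₁₀(9.0) = 69.115 dB.
Combined: 10·log₁₀(10^(69.346/10)+10^(69.115/10)) = 72.24 dB SPL.

72.24 dB SPL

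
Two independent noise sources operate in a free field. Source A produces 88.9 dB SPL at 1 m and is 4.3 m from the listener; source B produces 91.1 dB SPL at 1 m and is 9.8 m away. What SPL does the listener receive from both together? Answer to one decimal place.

At the listener: L_A = 88.9 − 20·log₁₀(4.3) = 76.23 dB; L_B = 91.1 − 20·log₁₀(9.8) = 71.28 dB.
Combined: 10·log₁₀(10^(76.23/10)+10^(71.28/10)) = 77.4 dB SPL.

77.4 dB SPL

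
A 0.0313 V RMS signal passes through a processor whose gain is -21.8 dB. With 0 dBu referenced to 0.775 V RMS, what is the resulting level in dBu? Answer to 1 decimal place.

-49.7 dBu

Input level: 20·log₁₀(0.0313/0.775) = -27.88 dBu.
Output: -27.88 − 21.8 = -49.7 dBu.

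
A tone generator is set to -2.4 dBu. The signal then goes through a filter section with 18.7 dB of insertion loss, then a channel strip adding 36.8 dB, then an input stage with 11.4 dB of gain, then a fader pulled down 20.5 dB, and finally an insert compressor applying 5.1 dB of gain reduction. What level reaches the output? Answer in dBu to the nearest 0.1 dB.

+1.5 dBu

Cascaded gains and losses add directly in dB.
-2.4 − 18.7 + 36.8 + 11.4 − 20.5 − 5.1 = +1.5 dBu.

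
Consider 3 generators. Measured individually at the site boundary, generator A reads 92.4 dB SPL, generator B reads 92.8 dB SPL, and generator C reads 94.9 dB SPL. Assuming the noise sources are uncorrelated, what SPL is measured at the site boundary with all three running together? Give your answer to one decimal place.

98.3 dB SPL

Uncorrelated sources add in intensity (power), not in dB.
L_total = 10·log₁₀(10^(92.4/10) + 10^(92.8/10) + 10^(94.9/10)) = 10·log₁₀(6734000000) = 98.3 dB SPL.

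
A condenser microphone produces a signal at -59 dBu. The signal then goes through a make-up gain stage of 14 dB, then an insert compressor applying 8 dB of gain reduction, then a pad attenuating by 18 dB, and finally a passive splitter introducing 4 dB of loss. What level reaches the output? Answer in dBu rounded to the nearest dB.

-75 dBu

Cascaded gains and losses add directly in dB.
-59 + 14 − 8 − 18 − 4 = -75 dBu.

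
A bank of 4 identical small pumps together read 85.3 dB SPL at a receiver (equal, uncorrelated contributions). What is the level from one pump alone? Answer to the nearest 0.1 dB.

79.3 dB SPL

4 equal incoherent sources add 10·log₁₀(4) = 6.02 dB over one source.
L_one = 85.3 − 6.02 = 79.3 dB SPL.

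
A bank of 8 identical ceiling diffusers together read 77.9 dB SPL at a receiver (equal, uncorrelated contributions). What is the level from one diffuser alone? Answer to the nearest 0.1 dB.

8 equal incoherent sources add 10·log₁₀(8) = 9.03 dB over one source.
L_one = 77.9 − 9.03 = 68.9 dB SPL.

68.9 dB SPL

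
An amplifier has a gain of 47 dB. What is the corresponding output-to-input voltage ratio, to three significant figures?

Voltage ratio = 10^(dB/20).
10^(47/20) = 10^(2.350) = 224.

224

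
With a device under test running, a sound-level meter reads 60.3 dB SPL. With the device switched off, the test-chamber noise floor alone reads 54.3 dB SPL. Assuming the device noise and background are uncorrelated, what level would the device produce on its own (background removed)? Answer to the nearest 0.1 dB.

59.0 dB SPL

Background correction is a power subtraction:
L_src = 10·log₁₀(10^(60.3/10) − 10^(54.3/10)) = 10·log₁₀(802400) = 59.0 dB SPL.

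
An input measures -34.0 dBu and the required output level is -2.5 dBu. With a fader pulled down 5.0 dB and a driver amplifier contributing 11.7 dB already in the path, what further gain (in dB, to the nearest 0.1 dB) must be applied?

24.8 dB

The required make-up gain is the shortfall in the dB sum.
G = -2.5 − (-34.0) + 5.0 − 11.7 = 24.8 dB.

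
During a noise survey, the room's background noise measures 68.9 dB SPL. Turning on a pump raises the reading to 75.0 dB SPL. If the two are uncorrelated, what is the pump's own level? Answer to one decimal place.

73.8 dB SPL

Background correction is a power subtraction:
L_src = 10·log₁₀(10^(75.0/10) − 10^(68.9/10)) = 10·log₁₀(23860000) = 73.8 dB SPL.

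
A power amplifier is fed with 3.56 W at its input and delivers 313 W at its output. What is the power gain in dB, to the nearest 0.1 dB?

19.4 dB

For a power ratio, dB = 10·log₁₀(P₂/P₁).
10·log₁₀(313/3.56) = 10·log₁₀(87.92) = 19.4 dB.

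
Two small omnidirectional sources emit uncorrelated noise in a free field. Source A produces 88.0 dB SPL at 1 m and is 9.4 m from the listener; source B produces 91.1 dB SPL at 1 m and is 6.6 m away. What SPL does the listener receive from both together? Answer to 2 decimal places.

At the listener: L_A = 88.0 − 20·log₁₀(9.4) = 68.537 dB; L_B = 91.1 − 20·log₁₀(6.6) = 74.709 dB.
Combined: 10·log₁₀(10^(68.537/10)+10^(74.709/10)) = 75.65 dB SPL.

75.65 dB SPL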